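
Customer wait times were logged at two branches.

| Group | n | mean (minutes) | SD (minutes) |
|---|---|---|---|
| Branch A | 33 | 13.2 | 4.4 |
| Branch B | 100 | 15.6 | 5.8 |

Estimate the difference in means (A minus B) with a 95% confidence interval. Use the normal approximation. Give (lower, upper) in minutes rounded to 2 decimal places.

Standard errors of each mean: 4.4/√33 = 0.7659 and 5.8/√100 = 0.5800.
SE(x̄₁ − x̄₂) = √(0.7659² + 0.5800²) = 0.9607 for independent samples with unequal variances.
With z* = 1.960, the margin is 1.960 × 0.9607 = 1.8830.
x̄₁ − x̄₂ = 13.2 − 15.6 = -2.4000; the interval is -2.4000 ± 1.8830 = (-4.28, -0.52).

(-4.28, -0.52)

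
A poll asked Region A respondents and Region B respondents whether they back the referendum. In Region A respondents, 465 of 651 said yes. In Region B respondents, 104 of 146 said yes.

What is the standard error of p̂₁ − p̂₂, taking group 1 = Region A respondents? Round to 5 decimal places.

First, p̂₁ = 465/651 = 0.7143; p̂₂ = 104/146 = 0.7123.
The two standard errors are √(0.7143×0.2857/651) = 0.01771 and √(0.7123×0.2877/146) = 0.03746.
Because the samples are independent, SE_diff = √(0.01771² + 0.03746²) = 0.04144.

0.04144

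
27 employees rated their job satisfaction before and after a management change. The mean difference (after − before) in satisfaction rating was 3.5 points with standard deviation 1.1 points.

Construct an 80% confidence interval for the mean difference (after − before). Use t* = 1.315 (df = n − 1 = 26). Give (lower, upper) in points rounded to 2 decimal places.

(3.22, 3.78)

This is a matched-pairs design, so SE = s_d/√n = 1.1/√27 = 0.2117.
Margin = 1.315 × 0.2117 = 0.2784; the interval is 3.5 ± 0.2784 = (3.22, 3.78).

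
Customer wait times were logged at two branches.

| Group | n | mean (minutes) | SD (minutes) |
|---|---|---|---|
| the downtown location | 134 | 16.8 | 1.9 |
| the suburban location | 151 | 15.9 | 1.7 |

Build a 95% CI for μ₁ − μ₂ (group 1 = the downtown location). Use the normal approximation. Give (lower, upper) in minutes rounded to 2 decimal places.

(0.48, 1.32)

Standard errors of each mean: 1.9/√134 = 0.1641 and 1.7/√151 = 0.1383.
SE(x̄₁ − x̄₂) = √(0.1641² + 0.1383²) = 0.2146 for independent samples with unequal variances.
With z* = 1.960, the margin is 1.960 × 0.2146 = 0.4206.
x̄₁ − x̄₂ = 16.8 − 15.9 = 0.9000; the interval is 0.9000 ± 0.4206 = (0.48, 1.32).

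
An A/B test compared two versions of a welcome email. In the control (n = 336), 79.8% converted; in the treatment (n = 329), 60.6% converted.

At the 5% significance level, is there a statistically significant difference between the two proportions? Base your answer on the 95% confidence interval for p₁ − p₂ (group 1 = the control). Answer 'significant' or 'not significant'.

The two standard errors are √(0.7980×0.2020/336) = 0.02190 and √(0.6060×0.3940/329) = 0.02694.
Because the samples are independent, SE_diff = √(0.02190² + 0.02694²) = 0.03472.
Using z* = 1.960 for 95%, ME = 1.960 × 0.03472 = 0.06805.
p̂₁ − p̂₂ = 0.1920; interval 0.1920 ± 0.06805 gives (0.12395, 0.26005).
The interval (0.12395, 0.26005) does not contain 0, so the difference is significant.

significant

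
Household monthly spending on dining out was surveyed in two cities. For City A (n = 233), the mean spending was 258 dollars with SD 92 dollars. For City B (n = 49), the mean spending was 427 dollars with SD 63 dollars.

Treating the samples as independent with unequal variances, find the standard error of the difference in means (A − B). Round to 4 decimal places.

10.8317

Standard errors of each mean: 92/√233 = 6.0271 and 63/√49 = 9.0000.
SE(x̄₁ − x̄₂) = √(6.0271² + 9.0000²) = 10.8317 for independent samples with unequal variances.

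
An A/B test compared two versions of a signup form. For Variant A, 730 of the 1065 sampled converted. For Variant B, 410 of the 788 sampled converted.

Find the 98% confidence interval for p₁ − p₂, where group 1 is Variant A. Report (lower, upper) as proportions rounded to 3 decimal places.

(0.112, 0.218)

Sample proportions: 730/1065 = 0.6854, 410/788 = 0.5203.
Each SE is √(p̂(1−p̂)/n): √(0.6854·0.3146/1065) = 0.01423 and √(0.5203·0.4797/788) = 0.01780.
SE(p̂₁ − p̂₂) = √(SE₁² + SE₂²) = √(0.0002024929 + 0.00031684) = 0.02279, since the two samples are independent.
At 98% confidence z* = 2.326; margin = 2.326 × 0.02279 = 0.05301.
The difference is 0.6854 − 0.5203 = 0.1651, so the interval is 0.1651 ± 0.05301 = (0.112, 0.218).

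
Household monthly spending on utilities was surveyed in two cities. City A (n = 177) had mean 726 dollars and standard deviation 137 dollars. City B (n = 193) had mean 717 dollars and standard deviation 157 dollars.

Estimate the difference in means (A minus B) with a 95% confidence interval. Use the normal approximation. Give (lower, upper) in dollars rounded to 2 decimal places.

(-20.97, 38.97)

Per-group SEs: s₁/√n₁ = 137/√177 = 10.2976, s₂/√n₂ = 157/√193 = 11.3011.
Unpooled SE of the difference: √(106.04056576 + 127.71486121) = 15.2891.
Margin of error = z* · SE = 1.960 × 15.2891 = 29.9666.
x̄₁ − x̄₂ = 726 − 717 = 9.0000.
CI: 9.0000 ± 29.9666 = (-20.97, 38.97).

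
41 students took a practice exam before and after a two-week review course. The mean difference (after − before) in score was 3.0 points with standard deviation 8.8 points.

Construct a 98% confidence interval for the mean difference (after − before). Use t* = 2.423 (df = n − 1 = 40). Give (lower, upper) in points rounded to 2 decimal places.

This is a matched-pairs design, so SE = s_d/√n = 8.8/√41 = 1.3743.
Margin = 2.423 × 1.3743 = 3.3299; the interval is 3.0 ± 3.3299 = (-0.33, 6.33).

(-0.33, 6.33)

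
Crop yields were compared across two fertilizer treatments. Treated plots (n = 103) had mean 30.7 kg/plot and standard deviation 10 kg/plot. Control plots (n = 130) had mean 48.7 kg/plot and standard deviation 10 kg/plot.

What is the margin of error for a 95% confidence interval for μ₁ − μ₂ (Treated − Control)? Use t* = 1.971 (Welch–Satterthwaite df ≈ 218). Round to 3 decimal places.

2.600

SE₁ = s₁/√n₁ = 10/√103 = 0.9853; SE₂ = 10/√130 = 0.8771.
Independent samples, unequal variances: SE_diff = √(SE₁² + SE₂²) = √(0.97081609 + 0.76930441) = 1.3191.
t* = 1.971, so margin of error = 1.971 × 1.3191 = 2.5999.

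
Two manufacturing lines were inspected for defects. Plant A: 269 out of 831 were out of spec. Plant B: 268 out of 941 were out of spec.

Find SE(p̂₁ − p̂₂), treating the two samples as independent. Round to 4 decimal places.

0.0219

First, p̂₁ = 269/831 = 0.3237; p̂₂ = 268/941 = 0.2848.
The two standard errors are √(0.3237×0.6763/831) = 0.01623 and √(0.2848×0.7152/941) = 0.01471.
Because the samples are independent, SE_diff = √(0.01623² + 0.01471²) = 0.02190.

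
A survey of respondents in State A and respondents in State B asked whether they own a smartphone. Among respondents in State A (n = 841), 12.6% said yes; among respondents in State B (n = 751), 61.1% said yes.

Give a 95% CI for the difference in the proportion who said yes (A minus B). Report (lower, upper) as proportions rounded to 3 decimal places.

(-0.526, -0.444)

The two standard errors are √(0.1260×0.8740/841) = 0.01144 and √(0.6110×0.3890/751) = 0.01779.
Because the samples are independent, SE_diff = √(0.01144² + 0.01779²) = 0.02115.
Using z* = 1.960 for 95%, ME = 1.960 × 0.02115 = 0.04145.
p̂₁ − p̂₂ = -0.4850; interval -0.4850 ± 0.04145 gives (-0.526, -0.444).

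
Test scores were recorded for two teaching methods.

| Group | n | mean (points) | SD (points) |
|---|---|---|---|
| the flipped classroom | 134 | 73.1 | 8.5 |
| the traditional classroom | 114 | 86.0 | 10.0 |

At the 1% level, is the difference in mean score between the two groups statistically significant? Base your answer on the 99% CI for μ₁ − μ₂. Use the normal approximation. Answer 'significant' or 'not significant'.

significant

SE₁ = s₁/√n₁ = 8.5/√134 = 0.7343; SE₂ = 10.0/√114 = 0.9366.
Independent samples, unequal variances: SE_diff = √(SE₁² + SE₂²) = √(0.53919649 + 0.87721956) = 1.1901.
z* = 2.576, so margin of error = 2.576 × 1.1901 = 3.0657.
Difference in means = 73.1 − 86.0 = -12.9000.
-12.9000 ± 3.0657 → (-15.9657, -9.8343).
The interval (-15.9657, -9.8343) does not contain 0, so the difference is significant.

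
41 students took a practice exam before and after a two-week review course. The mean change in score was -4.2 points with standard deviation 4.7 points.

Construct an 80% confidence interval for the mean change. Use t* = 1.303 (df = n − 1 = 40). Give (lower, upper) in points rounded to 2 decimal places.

(-5.16, -3.24)

This is a matched-pairs design, so SE = s_d/√n = 4.7/√41 = 0.7340.
Margin = 1.303 × 0.7340 = 0.9564; the interval is -4.2 ± 0.9564 = (-5.16, -3.24).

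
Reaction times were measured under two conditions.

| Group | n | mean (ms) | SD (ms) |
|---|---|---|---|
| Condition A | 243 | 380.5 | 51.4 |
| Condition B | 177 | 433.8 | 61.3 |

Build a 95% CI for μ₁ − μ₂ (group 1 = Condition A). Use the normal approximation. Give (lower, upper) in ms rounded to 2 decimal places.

(-64.41, -42.19)

SE₁ = s₁/√n₁ = 51.4/√243 = 3.2973; SE₂ = 61.3/√177 = 4.6076.
Independent samples, unequal variances: SE_diff = √(SE₁² + SE₂²) = √(10.87218729 + 21.22997776) = 5.6659.
z* = 1.960, so margin of error = 1.960 × 5.6659 = 11.1052.
Difference in means = 380.5 − 433.8 = -53.3000.
-53.3000 ± 11.1052 → (-64.41, -42.19).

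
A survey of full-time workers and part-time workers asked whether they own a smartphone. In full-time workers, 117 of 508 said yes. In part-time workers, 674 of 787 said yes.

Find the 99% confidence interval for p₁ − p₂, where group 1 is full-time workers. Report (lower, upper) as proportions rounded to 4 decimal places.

(-0.6840, -0.5682)

First, p̂₁ = 117/508 = 0.2303; p̂₂ = 674/787 = 0.8564.
The two standard errors are √(0.2303×0.7697/508) = 0.01868 and √(0.8564×0.1436/787) = 0.01250.
Because the samples are independent, SE_diff = √(0.01868² + 0.01250²) = 0.02248.
Using z* = 2.576 for 99%, ME = 2.576 × 0.02248 = 0.05791.
p̂₁ − p̂₂ = -0.6261; interval -0.6261 ± 0.05791 gives (-0.6840, -0.5682).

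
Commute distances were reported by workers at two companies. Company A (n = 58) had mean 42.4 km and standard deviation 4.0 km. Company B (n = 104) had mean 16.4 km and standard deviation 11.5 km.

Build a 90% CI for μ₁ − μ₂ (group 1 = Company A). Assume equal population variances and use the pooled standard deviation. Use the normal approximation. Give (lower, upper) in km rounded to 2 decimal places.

Pooled variance s_p² = [57·4.0² + 103·11.5²] / (58+104−2) = 90.8359, so s_p = 9.5308.
SE_diff = s_p·√(1/n₁ + 1/n₂) = 9.5308·√(1/58 + 1/104) = 1.5619.
z* = 1.645; margin = 1.645 × 1.5619 = 2.5693.
Difference = 42.4 − 16.4 = 26.0000.
26.0000 ± 2.5693 → (23.43, 28.57).

(23.43, 28.57)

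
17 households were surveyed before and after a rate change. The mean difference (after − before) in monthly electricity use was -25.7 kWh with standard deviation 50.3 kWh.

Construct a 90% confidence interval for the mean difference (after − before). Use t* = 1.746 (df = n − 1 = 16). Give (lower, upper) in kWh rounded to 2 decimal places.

(-47.00, -4.40)

This is a matched-pairs design, so SE = s_d/√n = 50.3/√17 = 12.1995.
Margin = 1.746 × 12.1995 = 21.3003; the interval is -25.7 ± 21.3003 = (-47.00, -4.40).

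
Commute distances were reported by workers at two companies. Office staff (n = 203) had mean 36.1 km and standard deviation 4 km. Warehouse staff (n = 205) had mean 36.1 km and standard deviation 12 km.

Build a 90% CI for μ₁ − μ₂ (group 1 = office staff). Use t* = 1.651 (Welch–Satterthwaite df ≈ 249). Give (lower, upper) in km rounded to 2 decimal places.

Per-group SEs: s₁/√n₁ = 4/√203 = 0.2807, s₂/√n₂ = 12/√205 = 0.8381.
Unpooled SE of the difference: √(0.07879249 + 0.70241161) = 0.8839.
Margin of error = t* · SE = 1.651 × 0.8839 = 1.4593.
x̄₁ − x̄₂ = 36.1 − 36.1 = 0.0000.
CI: 0.0000 ± 1.4593 = (-1.46, 1.46).

(-1.46, 1.46)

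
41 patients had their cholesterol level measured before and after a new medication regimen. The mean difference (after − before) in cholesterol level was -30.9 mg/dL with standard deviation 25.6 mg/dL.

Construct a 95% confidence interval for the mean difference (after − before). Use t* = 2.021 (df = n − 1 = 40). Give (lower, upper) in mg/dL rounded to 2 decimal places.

This is a matched-pairs design, so SE = s_d/√n = 25.6/√41 = 3.9980.
Margin = 2.021 × 3.9980 = 8.0800; the interval is -30.9 ± 8.0800 = (-38.98, -22.82).

(-38.98, -22.82)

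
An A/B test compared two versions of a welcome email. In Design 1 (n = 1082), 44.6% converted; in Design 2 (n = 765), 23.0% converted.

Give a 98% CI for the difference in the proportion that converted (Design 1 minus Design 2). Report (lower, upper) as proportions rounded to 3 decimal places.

(0.166, 0.266)

Each SE is √(p̂(1−p̂)/n): √(0.4460·0.5540/1082) = 0.01511 and √(0.2300·0.7700/765) = 0.01522.
SE(p̂₁ − p̂₂) = √(SE₁² + SE₂²) = √(0.0002283121 + 0.0002316484) = 0.02145, since the two samples are independent.
At 98% confidence z* = 2.326; margin = 2.326 × 0.02145 = 0.04989.
The difference is 0.4460 − 0.2300 = 0.2160, so the interval is 0.2160 ± 0.04989 = (0.166, 0.266).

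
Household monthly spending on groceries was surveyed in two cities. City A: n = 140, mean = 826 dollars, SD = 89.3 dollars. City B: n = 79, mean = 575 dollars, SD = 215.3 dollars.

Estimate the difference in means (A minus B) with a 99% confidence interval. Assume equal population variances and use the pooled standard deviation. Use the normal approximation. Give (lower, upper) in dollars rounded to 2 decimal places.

s_p = √[((n₁−1)s₁² + (n₂−1)s₂²)/(n₁+n₂−2)] = √[(139·89.3² + 78·215.3²)/217] = 147.5463.
SE = 147.5463·√(1/140 + 1/79) = 20.7622.
With z* = 2.576, margin = 2.576 × 20.7622 = 53.4834.
x̄₁ − x̄₂ = 826 − 575 = 251.0000; interval 251.0000 ± 53.4834 = (197.52, 304.48).

(197.52, 304.48)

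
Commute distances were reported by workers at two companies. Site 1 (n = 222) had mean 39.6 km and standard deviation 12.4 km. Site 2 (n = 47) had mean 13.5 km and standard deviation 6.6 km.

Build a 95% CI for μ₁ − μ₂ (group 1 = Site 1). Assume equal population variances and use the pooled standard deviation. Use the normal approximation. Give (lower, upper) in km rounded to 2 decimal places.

(22.45, 29.75)

s_p = √[((n₁−1)s₁² + (n₂−1)s₂²)/(n₁+n₂−2)] = √[(221·12.4² + 46·6.6²)/267] = 11.6092.
SE = 11.6092·√(1/222 + 1/47) = 1.8640.
With z* = 1.960, margin = 1.960 × 1.8640 = 3.6534.
x̄₁ − x̄₂ = 39.6 − 13.5 = 26.1000; interval 26.1000 ± 3.6534 = (22.45, 29.75).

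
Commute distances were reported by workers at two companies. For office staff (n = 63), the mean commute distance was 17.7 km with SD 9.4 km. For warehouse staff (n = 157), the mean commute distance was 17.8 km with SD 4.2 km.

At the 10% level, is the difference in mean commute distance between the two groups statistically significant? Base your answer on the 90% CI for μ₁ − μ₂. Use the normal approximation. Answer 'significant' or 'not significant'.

Standard errors of each mean: 9.4/√63 = 1.1843 and 4.2/√157 = 0.3352.
SE(x̄₁ − x̄₂) = √(1.1843² + 0.3352²) = 1.2308 for independent samples with unequal variances.
With z* = 1.645, the margin is 1.645 × 1.2308 = 2.0247.
x̄₁ − x̄₂ = 17.7 − 17.8 = -0.1000; the interval is -0.1000 ± 2.0247 = (-2.1247, 1.9247).
The interval (-2.1247, 1.9247) contains 0, so the difference is not significant.

not significant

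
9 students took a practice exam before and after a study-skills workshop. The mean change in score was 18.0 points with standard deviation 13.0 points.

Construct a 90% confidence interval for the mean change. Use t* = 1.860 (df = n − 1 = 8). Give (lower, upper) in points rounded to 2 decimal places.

(9.94, 26.06)

This is a matched-pairs design, so SE = s_d/√n = 13.0/√9 = 4.3333.
Margin = 1.860 × 4.3333 = 8.0599; the interval is 18.0 ± 8.0599 = (9.94, 26.06).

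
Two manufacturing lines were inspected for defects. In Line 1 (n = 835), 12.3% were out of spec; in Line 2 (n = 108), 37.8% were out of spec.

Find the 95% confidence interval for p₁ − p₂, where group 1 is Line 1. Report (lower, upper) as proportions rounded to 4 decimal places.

(-0.3491, -0.1609)

SE₁ = √(p̂₁(1−p̂₁)/n₁) = √(0.1230·0.8770/835) = 0.01137; SE₂ = √(0.3780·0.6220/108) = 0.04666.
Independent samples: SE of the difference = √(SE₁² + SE₂²) = √(0.0001292769 + 0.0021771556) = 0.04803.
z* for 95% confidence is 1.960, so the margin of error is 1.960 × 0.04803 = 0.09414.
Point estimate p̂₁ − p̂₂ = 0.1230 − 0.3780 = -0.2550.
-0.2550 ± 0.09414 → (-0.3491, -0.1609).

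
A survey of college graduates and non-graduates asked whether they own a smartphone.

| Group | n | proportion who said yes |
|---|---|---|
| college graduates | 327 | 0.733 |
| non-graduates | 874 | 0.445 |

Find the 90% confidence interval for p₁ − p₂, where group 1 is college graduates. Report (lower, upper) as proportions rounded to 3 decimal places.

(0.239, 0.337)

The two standard errors are √(0.7330×0.2670/327) = 0.02446 and √(0.4450×0.5550/874) = 0.01681.
Because the samples are independent, SE_diff = √(0.02446² + 0.01681²) = 0.02968.
Using z* = 1.645 for 90%, ME = 1.645 × 0.02968 = 0.04882.
p̂₁ − p̂₂ = 0.2880; interval 0.2880 ± 0.04882 gives (0.239, 0.337).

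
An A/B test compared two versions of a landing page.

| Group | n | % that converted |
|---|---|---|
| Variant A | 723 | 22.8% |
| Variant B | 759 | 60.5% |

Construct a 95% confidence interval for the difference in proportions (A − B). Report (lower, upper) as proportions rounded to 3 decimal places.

Each SE is √(p̂(1−p̂)/n): √(0.2280·0.7720/723) = 0.01560 and √(0.6050·0.3950/759) = 0.01774.
SE(p̂₁ − p̂₂) = √(SE₁² + SE₂²) = √(0.00024336 + 0.0003147076) = 0.02362, since the two samples are independent.
At 95% confidence z* = 1.960; margin = 1.960 × 0.02362 = 0.04630.
The difference is 0.2280 − 0.6050 = -0.3770, so the interval is -0.3770 ± 0.04630 = (-0.423, -0.331).

(-0.423, -0.331)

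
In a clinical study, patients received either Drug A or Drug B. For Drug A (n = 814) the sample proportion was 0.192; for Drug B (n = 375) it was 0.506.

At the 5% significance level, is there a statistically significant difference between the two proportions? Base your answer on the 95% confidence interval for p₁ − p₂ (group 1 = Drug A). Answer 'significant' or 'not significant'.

Each SE is √(p̂(1−p̂)/n): √(0.1920·0.8080/814) = 0.01381 and √(0.5060·0.4940/375) = 0.02582.
SE(p̂₁ − p̂₂) = √(SE₁² + SE₂²) = √(0.0001907161 + 0.0006666724) = 0.02928, since the two samples are independent.
At 95% confidence z* = 1.960; margin = 1.960 × 0.02928 = 0.05739.
The difference is 0.1920 − 0.5060 = -0.3140, so the interval is -0.3140 ± 0.05739 = (-0.37139, -0.25661).
The interval (-0.37139, -0.25661) does not contain 0, so the difference is significant.

significant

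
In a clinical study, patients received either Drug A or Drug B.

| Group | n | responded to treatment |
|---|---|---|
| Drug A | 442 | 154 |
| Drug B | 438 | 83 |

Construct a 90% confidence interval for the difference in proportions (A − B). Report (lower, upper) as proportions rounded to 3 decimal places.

Sample proportions: 154/442 = 0.3484, 83/438 = 0.1895.
Each SE is √(p̂(1−p̂)/n): √(0.3484·0.6516/442) = 0.02266 and √(0.1895·0.8105/438) = 0.01873.
SE(p̂₁ − p̂₂) = √(SE₁² + SE₂²) = √(0.0005134756 + 0.0003508129) = 0.02940, since the two samples are independent.
At 90% confidence z* = 1.645; margin = 1.645 × 0.02940 = 0.04836.
The difference is 0.3484 − 0.1895 = 0.1589, so the interval is 0.1589 ± 0.04836 = (0.111, 0.207).

(0.111, 0.207)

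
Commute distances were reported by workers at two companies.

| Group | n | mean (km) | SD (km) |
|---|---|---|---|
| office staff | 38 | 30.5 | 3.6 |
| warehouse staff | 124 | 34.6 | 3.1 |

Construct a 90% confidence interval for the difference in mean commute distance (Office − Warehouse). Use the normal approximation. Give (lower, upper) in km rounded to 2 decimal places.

(-5.16, -3.04)

SE₁ = s₁/√n₁ = 3.6/√38 = 0.5840; SE₂ = 3.1/√124 = 0.2784.
Independent samples, unequal variances: SE_diff = √(SE₁² + SE₂²) = √(0.341056 + 0.07750656) = 0.6470.
z* = 1.645, so margin of error = 1.645 × 0.6470 = 1.0643.
Difference in means = 30.5 − 34.6 = -4.1000.
-4.1000 ± 1.0643 → (-5.16, -3.04).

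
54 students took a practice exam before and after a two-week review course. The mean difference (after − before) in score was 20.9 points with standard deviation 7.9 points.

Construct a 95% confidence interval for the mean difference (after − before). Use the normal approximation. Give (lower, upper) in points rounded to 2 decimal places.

This is a matched-pairs design, so SE = s_d/√n = 7.9/√54 = 1.0751.
Margin = 1.960 × 1.0751 = 2.1072; the interval is 20.9 ± 2.1072 = (18.79, 23.01).

(18.79, 23.01)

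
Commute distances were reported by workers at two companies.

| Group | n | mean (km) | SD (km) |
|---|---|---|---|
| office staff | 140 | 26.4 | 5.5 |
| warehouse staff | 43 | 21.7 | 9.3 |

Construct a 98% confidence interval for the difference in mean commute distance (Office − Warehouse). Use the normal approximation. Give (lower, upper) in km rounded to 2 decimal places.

(1.23, 8.17)

Standard errors of each mean: 5.5/√140 = 0.4648 and 9.3/√43 = 1.4182.
SE(x̄₁ − x̄₂) = √(0.4648² + 1.4182²) = 1.4924 for independent samples with unequal variances.
With z* = 2.326, the margin is 2.326 × 1.4924 = 3.4713.
x̄₁ − x̄₂ = 26.4 − 21.7 = 4.7000; the interval is 4.7000 ± 3.4713 = (1.23, 8.17).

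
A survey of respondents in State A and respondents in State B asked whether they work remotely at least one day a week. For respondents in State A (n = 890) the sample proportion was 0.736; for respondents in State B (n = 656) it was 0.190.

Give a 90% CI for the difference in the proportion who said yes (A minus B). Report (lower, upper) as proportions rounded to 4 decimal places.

(0.5110, 0.5810)

The two standard errors are √(0.7360×0.2640/890) = 0.01478 and √(0.1900×0.8100/656) = 0.01532.
Because the samples are independent, SE_diff = √(0.01478² + 0.01532²) = 0.02129.
Using z* = 1.645 for 90%, ME = 1.645 × 0.02129 = 0.03502.
p̂₁ − p̂₂ = 0.5460; interval 0.5460 ± 0.03502 gives (0.5110, 0.5810).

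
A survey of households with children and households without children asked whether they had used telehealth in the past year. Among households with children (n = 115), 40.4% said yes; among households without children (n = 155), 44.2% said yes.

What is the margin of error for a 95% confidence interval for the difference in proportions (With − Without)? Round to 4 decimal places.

SE₁ = √(p̂₁(1−p̂₁)/n₁) = √(0.4040·0.5960/115) = 0.04576; SE₂ = √(0.4420·0.5580/155) = 0.03989.
Independent samples: SE of the difference = √(SE₁² + SE₂²) = √(0.0020939776 + 0.0015912121) = 0.06071.
z* for 95% confidence is 1.960, so the margin of error is 1.960 × 0.06071 = 0.11899.

0.1190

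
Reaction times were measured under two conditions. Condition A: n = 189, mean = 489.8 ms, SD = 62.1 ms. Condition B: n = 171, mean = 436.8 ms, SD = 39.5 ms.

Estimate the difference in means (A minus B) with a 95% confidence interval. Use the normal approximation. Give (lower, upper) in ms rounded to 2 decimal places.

(42.35, 63.65)

Per-group SEs: s₁/√n₁ = 62.1/√189 = 4.5171, s₂/√n₂ = 39.5/√171 = 3.0206.
Unpooled SE of the difference: √(20.40419241 + 9.12402436) = 5.4340.
Margin of error = z* · SE = 1.960 × 5.4340 = 10.6506.
x̄₁ − x̄₂ = 489.8 − 436.8 = 53.0000.
CI: 53.0000 ± 10.6506 = (42.35, 63.65).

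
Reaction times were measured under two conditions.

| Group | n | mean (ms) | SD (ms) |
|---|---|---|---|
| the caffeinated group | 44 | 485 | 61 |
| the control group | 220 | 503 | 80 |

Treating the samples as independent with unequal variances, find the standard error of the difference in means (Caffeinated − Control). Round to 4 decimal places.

10.6611

SE₁ = s₁/√n₁ = 61/√44 = 9.1961; SE₂ = 80/√220 = 5.3936.
Independent samples, unequal variances: SE_diff = √(SE₁² + SE₂²) = √(84.56825521 + 29.09092096) = 10.6611.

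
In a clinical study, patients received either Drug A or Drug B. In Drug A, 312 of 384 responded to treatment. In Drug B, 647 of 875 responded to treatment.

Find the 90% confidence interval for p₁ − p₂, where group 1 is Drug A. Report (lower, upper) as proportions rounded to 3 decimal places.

Sample proportions: 312/384 = 0.8125, 647/875 = 0.7394.
Each SE is √(p̂(1−p̂)/n): √(0.8125·0.1875/384) = 0.01992 and √(0.7394·0.2606/875) = 0.01484.
SE(p̂₁ − p̂₂) = √(SE₁² + SE₂²) = √(0.0003968064 + 0.0002202256) = 0.02484, since the two samples are independent.
At 90% confidence z* = 1.645; margin = 1.645 × 0.02484 = 0.04086.
The difference is 0.8125 − 0.7394 = 0.0731, so the interval is 0.0731 ± 0.04086 = (0.032, 0.114).

(0.032, 0.114)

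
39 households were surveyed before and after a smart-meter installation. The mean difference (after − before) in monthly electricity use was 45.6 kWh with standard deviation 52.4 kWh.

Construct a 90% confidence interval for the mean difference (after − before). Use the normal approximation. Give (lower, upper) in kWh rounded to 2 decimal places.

This is a matched-pairs design, so SE = s_d/√n = 52.4/√39 = 8.3907.
Margin = 1.645 × 8.3907 = 13.8027; the interval is 45.6 ± 13.8027 = (31.80, 59.40).

(31.80, 59.40)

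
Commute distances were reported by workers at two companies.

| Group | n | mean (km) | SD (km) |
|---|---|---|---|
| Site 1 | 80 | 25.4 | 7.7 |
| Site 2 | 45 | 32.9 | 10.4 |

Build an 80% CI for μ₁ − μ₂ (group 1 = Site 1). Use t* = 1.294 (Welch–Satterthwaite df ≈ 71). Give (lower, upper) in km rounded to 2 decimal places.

(-9.79, -5.21)

Standard errors of each mean: 7.7/√80 = 0.8609 and 10.4/√45 = 1.5503.
SE(x̄₁ − x̄₂) = √(0.8609² + 1.5503²) = 1.7733 for independent samples with unequal variances.
With t* = 1.294, the margin is 1.294 × 1.7733 = 2.2947.
x̄₁ − x̄₂ = 25.4 − 32.9 = -7.5000; the interval is -7.5000 ± 2.2947 = (-9.79, -5.21).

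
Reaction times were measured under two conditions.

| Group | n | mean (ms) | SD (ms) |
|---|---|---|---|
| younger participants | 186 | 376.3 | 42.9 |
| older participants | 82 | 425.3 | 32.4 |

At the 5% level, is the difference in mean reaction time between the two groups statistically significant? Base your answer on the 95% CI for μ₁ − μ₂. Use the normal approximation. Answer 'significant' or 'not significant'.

significant

Standard errors of each mean: 42.9/√186 = 3.1456 and 32.4/√82 = 3.5780.
SE(x̄₁ − x̄₂) = √(3.1456² + 3.5780²) = 4.7641 for independent samples with unequal variances.
With z* = 1.960, the margin is 1.960 × 4.7641 = 9.3376.
x̄₁ − x̄₂ = 376.3 − 425.3 = -49.0000; the interval is -49.0000 ± 9.3376 = (-58.3376, -39.6624).
The interval (-58.3376, -39.6624) does not contain 0, so the difference is significant.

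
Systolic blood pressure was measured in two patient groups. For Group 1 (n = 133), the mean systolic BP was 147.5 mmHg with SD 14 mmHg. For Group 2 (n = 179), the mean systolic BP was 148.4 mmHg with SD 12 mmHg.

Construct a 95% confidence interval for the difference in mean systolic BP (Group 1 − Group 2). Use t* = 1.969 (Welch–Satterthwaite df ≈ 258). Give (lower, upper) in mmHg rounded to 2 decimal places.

(-3.87, 2.07)

SE₁ = s₁/√n₁ = 14/√133 = 1.2140; SE₂ = 12/√179 = 0.8969.
Independent samples, unequal variances: SE_diff = √(SE₁² + SE₂²) = √(1.473796 + 0.80442961) = 1.5094.
t* = 1.969, so margin of error = 1.969 × 1.5094 = 2.9720.
Difference in means = 147.5 − 148.4 = -0.9000.
-0.9000 ± 2.9720 → (-3.87, 2.07).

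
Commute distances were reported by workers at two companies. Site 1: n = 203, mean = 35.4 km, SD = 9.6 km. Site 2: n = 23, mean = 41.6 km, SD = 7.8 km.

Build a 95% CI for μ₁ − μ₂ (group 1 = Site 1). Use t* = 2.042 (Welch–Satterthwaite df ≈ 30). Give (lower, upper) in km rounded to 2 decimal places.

(-9.79, -2.61)

SE₁ = s₁/√n₁ = 9.6/√203 = 0.6738; SE₂ = 7.8/√23 = 1.6264.
Independent samples, unequal variances: SE_diff = √(SE₁² + SE₂²) = √(0.45400644 + 2.64517696) = 1.7604.
t* = 2.042, so margin of error = 2.042 × 1.7604 = 3.5947.
Difference in means = 35.4 − 41.6 = -6.2000.
-6.2000 ± 3.5947 → (-9.79, -2.61).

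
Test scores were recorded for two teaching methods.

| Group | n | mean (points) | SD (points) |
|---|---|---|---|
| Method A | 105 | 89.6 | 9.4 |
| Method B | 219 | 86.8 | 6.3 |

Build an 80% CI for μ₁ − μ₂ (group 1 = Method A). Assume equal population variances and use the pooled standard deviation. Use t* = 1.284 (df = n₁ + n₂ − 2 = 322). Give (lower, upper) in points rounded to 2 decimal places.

(1.67, 3.93)

s_p = √[((n₁−1)s₁² + (n₂−1)s₂²)/(n₁+n₂−2)] = √[(104·9.4² + 218·6.3²)/322] = 7.4438.
SE = 7.4438·√(1/105 + 1/219) = 0.8836.
With t* = 1.284, margin = 1.284 × 0.8836 = 1.1345.
x̄₁ − x̄₂ = 89.6 − 86.8 = 2.8000; interval 2.8000 ± 1.1345 = (1.67, 3.93).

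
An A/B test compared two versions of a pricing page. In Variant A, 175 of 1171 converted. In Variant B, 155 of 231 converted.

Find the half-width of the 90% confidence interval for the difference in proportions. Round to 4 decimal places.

Sample proportions: 175/1171 = 0.1494, 155/231 = 0.6710.
Each SE is √(p̂(1−p̂)/n): √(0.1494·0.8506/1171) = 0.01042 and √(0.6710·0.3290/231) = 0.03091.
SE(p̂₁ − p̂₂) = √(SE₁² + SE₂²) = √(0.0001085764 + 0.0009554281) = 0.03262, since the two samples are independent.
At 90% confidence z* = 1.645; margin = 1.645 × 0.03262 = 0.05366.

0.0537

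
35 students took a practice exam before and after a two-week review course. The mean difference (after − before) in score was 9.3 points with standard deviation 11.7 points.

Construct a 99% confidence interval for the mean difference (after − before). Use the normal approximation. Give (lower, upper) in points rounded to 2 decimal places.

(4.21, 14.39)

This is a matched-pairs design, so SE = s_d/√n = 11.7/√35 = 1.9777.
Margin = 2.576 × 1.9777 = 5.0946; the interval is 9.3 ± 5.0946 = (4.21, 14.39).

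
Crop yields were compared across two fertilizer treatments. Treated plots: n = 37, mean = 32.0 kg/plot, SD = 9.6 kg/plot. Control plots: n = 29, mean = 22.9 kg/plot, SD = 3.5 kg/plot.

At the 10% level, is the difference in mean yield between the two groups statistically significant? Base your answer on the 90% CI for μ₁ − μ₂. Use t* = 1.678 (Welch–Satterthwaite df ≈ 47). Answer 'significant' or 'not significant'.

Per-group SEs: s₁/√n₁ = 9.6/√37 = 1.5782, s₂/√n₂ = 3.5/√29 = 0.6499.
Unpooled SE of the difference: √(2.49071524 + 0.42237001) = 1.7068.
Margin of error = t* · SE = 1.678 × 1.7068 = 2.8640.
x̄₁ − x̄₂ = 32.0 − 22.9 = 9.1000.
CI: 9.1000 ± 2.8640 = (6.2360, 11.9640).
The interval (6.2360, 11.9640) does not contain 0, so the difference is significant.

significant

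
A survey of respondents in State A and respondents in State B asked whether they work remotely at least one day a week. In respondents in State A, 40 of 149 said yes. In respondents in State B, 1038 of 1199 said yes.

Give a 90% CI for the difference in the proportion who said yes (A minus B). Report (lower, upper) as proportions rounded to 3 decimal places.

Sample proportions: 40/149 = 0.2685, 1038/1199 = 0.8657.
Each SE is √(p̂(1−p̂)/n): √(0.2685·0.7315/149) = 0.03631 and √(0.8657·0.1343/1199) = 0.00985.
SE(p̂₁ − p̂₂) = √(SE₁² + SE₂²) = √(0.0013184161 + 0.0000970225) = 0.03762, since the two samples are independent.
At 90% confidence z* = 1.645; margin = 1.645 × 0.03762 = 0.06188.
The difference is 0.2685 − 0.8657 = -0.5972, so the interval is -0.5972 ± 0.06188 = (-0.659, -0.535).

(-0.659, -0.535)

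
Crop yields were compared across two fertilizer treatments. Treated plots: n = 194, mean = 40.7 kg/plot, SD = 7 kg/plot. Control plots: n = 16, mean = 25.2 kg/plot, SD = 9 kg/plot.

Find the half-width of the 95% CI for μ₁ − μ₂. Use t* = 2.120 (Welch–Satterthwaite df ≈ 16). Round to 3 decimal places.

4.888

Standard errors of each mean: 7/√194 = 0.5026 and 9/√16 = 2.2500.
SE(x̄₁ − x̄₂) = √(0.5026² + 2.2500²) = 2.3055 for independent samples with unequal variances.
With t* = 2.120, the margin is 2.120 × 2.3055 = 4.8877.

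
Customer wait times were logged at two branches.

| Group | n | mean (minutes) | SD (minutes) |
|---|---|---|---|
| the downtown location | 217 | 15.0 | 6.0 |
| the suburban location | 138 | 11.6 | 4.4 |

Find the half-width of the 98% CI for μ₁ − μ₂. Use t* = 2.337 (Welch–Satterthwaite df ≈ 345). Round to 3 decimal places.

Standard errors of each mean: 6.0/√217 = 0.4073 and 4.4/√138 = 0.3746.
SE(x̄₁ − x̄₂) = √(0.4073² + 0.3746²) = 0.5534 for independent samples with unequal variances.
With t* = 2.337, the margin is 2.337 × 0.5534 = 1.2933.

1.293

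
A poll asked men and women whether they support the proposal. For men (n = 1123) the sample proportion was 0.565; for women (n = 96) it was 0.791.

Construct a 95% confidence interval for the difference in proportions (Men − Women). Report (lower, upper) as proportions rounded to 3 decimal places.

Each SE is √(p̂(1−p̂)/n): √(0.5650·0.4350/1123) = 0.01479 and √(0.7910·0.2090/96) = 0.04150.
SE(p̂₁ − p̂₂) = √(SE₁² + SE₂²) = √(0.0002187441 + 0.00172225) = 0.04406, since the two samples are independent.
At 95% confidence z* = 1.960; margin = 1.960 × 0.04406 = 0.08636.
The difference is 0.5650 − 0.7910 = -0.2260, so the interval is -0.2260 ± 0.08636 = (-0.312, -0.140).

(-0.312, -0.140)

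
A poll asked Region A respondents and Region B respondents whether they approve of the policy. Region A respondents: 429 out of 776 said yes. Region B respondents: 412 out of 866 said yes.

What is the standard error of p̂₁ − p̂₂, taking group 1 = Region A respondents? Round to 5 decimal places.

Sample proportions: 429/776 = 0.5528, 412/866 = 0.4758.
Each SE is √(p̂(1−p̂)/n): √(0.5528·0.4472/776) = 0.01785 and √(0.4758·0.5242/866) = 0.01697.
SE(p̂₁ − p̂₂) = √(SE₁² + SE₂²) = √(0.0003186225 + 0.0002879809) = 0.02463, since the two samples are independent.

0.02463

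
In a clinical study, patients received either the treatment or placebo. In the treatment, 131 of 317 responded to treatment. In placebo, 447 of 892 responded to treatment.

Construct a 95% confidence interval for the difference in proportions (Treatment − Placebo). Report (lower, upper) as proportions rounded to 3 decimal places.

p̂₁ = 131/317 = 0.4132 and p̂₂ = 447/892 = 0.5011.
SE₁ = √(p̂₁(1−p̂₁)/n₁) = √(0.4132·0.5868/317) = 0.02766; SE₂ = √(0.5011·0.4989/892) = 0.01674.
Independent samples: SE of the difference = √(SE₁² + SE₂²) = √(0.0007650756 + 0.0002802276) = 0.03233.
z* for 95% confidence is 1.960, so the margin of error is 1.960 × 0.03233 = 0.06337.
Point estimate p̂₁ − p̂₂ = 0.4132 − 0.5011 = -0.0879.
-0.0879 ± 0.06337 → (-0.151, -0.025).

(-0.151, -0.025)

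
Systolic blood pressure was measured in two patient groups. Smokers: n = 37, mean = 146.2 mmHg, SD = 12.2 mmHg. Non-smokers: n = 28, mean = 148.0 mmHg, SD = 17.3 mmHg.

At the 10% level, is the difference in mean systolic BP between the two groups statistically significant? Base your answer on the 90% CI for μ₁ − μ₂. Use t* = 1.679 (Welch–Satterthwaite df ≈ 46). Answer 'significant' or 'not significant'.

Per-group SEs: s₁/√n₁ = 12.2/√37 = 2.0057, s₂/√n₂ = 17.3/√28 = 3.2694.
Unpooled SE of the difference: √(4.02283249 + 10.68897636) = 3.8356.
Margin of error = t* · SE = 1.679 × 3.8356 = 6.4400.
x̄₁ − x̄₂ = 146.2 − 148.0 = -1.8000.
CI: -1.8000 ± 6.4400 = (-8.2400, 4.6400).
The interval (-8.2400, 4.6400) contains 0, so the difference is not significant.

not significant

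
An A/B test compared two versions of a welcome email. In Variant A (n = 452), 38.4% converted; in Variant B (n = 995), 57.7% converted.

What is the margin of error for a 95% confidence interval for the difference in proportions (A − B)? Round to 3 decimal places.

SE₁ = √(p̂₁(1−p̂₁)/n₁) = √(0.3840·0.6160/452) = 0.02288; SE₂ = √(0.5770·0.4230/995) = 0.01566.
Independent samples: SE of the difference = √(SE₁² + SE₂²) = √(0.0005234944 + 0.0002452356) = 0.02773.
z* for 95% confidence is 1.960, so the margin of error is 1.960 × 0.02773 = 0.05435.

0.054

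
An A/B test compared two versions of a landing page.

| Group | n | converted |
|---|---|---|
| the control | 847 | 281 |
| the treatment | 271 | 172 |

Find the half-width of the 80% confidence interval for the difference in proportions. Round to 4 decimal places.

p̂₁ = 281/847 = 0.3318 and p̂₂ = 172/271 = 0.6347.
SE₁ = √(p̂₁(1−p̂₁)/n₁) = √(0.3318·0.6682/847) = 0.01618; SE₂ = √(0.6347·0.3653/271) = 0.02925.
Independent samples: SE of the difference = √(SE₁² + SE₂²) = √(0.0002617924 + 0.0008555625) = 0.03343.
z* for 80% confidence is 1.282, so the margin of error is 1.282 × 0.03343 = 0.04286.

0.0429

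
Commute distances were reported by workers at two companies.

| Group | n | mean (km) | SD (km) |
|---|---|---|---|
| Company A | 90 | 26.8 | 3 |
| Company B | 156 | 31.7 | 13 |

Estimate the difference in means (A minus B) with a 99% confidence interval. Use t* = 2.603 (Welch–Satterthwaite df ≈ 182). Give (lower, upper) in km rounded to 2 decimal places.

Per-group SEs: s₁/√n₁ = 3/√90 = 0.3162, s₂/√n₂ = 13/√156 = 1.0408.
Unpooled SE of the difference: √(0.09998244 + 1.08326464) = 1.0878.
Margin of error = t* · SE = 2.603 × 1.0878 = 2.8315.
x̄₁ − x̄₂ = 26.8 − 31.7 = -4.9000.
CI: -4.9000 ± 2.8315 = (-7.73, -2.07).

(-7.73, -2.07)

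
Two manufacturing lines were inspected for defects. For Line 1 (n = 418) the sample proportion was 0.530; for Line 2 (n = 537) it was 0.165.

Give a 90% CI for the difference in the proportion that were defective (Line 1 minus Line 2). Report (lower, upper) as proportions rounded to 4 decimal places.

(0.3170, 0.4130)

SE₁ = √(p̂₁(1−p̂₁)/n₁) = √(0.5300·0.4700/418) = 0.02441; SE₂ = √(0.1650·0.8350/537) = 0.01602.
Independent samples: SE of the difference = √(SE₁² + SE₂²) = √(0.0005958481 + 0.0002566404) = 0.02920.
z* for 90% confidence is 1.645, so the margin of error is 1.645 × 0.02920 = 0.04803.
Point estimate p̂₁ − p̂₂ = 0.5300 − 0.1650 = 0.3650.
0.3650 ± 0.04803 → (0.3170, 0.4130).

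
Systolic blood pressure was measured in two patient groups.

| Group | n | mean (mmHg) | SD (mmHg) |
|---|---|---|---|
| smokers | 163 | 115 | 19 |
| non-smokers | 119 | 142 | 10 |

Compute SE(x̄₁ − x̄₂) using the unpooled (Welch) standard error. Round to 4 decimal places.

1.7479

SE₁ = s₁/√n₁ = 19/√163 = 1.4882; SE₂ = 10/√119 = 0.9167.
Independent samples, unequal variances: SE_diff = √(SE₁² + SE₂²) = √(2.21473924 + 0.84033889) = 1.7479.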